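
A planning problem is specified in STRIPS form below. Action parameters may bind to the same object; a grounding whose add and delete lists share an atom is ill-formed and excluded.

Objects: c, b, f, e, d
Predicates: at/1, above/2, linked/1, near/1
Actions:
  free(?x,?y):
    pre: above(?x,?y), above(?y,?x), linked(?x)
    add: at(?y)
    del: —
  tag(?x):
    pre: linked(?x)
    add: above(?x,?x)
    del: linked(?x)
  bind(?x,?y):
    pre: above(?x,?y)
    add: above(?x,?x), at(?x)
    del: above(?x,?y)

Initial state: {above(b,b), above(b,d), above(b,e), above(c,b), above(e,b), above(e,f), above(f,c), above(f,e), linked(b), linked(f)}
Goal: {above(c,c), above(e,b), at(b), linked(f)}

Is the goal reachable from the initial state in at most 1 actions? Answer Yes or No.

1. free(b,b)  →  {above(b,b), above(b,d), above(b,e), above(c,b), above(e,b), above(e,f), above(f,c), above(f,e), at(b), linked(b), linked(f)}
2. bind(c,b)  →  {above(b,b), above(b,d), above(b,e), above(c,c), above(e,b), above(e,f), above(f,c), above(f,e), at(b), at(c), linked(b), linked(f)}
optimal plan length = 2; 2 > 1

No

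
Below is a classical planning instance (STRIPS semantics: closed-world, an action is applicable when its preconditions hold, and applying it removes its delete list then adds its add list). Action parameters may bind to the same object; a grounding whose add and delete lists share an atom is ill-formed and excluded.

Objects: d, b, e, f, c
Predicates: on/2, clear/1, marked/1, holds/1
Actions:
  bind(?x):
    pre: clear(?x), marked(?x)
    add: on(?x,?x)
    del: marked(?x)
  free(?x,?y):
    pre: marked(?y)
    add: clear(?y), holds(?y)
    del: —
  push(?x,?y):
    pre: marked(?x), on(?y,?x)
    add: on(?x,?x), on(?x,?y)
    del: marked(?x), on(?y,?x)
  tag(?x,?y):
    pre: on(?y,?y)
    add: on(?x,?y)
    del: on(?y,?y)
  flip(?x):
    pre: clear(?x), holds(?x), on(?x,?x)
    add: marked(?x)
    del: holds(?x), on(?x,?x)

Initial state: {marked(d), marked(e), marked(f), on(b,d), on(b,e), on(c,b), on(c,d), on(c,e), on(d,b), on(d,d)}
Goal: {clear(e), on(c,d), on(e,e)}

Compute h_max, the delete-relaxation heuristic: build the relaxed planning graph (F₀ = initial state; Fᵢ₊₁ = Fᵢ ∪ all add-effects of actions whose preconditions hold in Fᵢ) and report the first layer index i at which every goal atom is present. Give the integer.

1

F0 = init (10 atoms)
F1 = F0 ∪ {clear(d), clear(e), clear(f), holds(d), holds(e), holds(f), on(d,c), on(e,b), on(e,c), on(e,d), on(e,e), on(f,d)}  (22 atoms)
goal ⊆ F1  ⇒  h_max = 1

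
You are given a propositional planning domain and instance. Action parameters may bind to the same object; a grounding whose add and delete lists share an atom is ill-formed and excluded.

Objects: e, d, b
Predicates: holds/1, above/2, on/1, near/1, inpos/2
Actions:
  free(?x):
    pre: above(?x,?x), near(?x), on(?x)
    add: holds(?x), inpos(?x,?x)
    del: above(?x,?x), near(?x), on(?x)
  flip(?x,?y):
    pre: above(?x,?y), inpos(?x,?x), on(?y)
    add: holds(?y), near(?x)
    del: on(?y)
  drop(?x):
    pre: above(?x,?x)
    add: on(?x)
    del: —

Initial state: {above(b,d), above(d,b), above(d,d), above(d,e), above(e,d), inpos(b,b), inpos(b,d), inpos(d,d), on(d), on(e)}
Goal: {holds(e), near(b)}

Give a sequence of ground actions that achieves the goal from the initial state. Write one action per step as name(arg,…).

flip(d,e); flip(b,d)

1. flip(d,e)  →  {above(b,d), above(d,b), above(d,d), above(d,e), above(e,d), holds(e), inpos(b,b), inpos(b,d), inpos(d,d), near(d), on(d)}
2. flip(b,d)  →  {above(b,d), above(d,b), above(d,d), above(d,e), above(e,d), holds(d), holds(e), inpos(b,b), inpos(b,d), inpos(d,d), near(b), near(d)}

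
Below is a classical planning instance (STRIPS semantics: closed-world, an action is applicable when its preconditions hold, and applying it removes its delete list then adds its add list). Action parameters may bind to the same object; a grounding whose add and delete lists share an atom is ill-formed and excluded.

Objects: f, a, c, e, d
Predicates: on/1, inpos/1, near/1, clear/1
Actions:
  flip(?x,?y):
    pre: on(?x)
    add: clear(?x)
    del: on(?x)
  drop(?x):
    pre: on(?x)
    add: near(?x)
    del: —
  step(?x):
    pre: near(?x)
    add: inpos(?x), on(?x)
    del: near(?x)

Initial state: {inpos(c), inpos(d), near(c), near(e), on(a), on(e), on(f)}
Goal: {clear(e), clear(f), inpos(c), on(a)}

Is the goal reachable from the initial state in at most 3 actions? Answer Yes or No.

1. flip(f,f)  →  {clear(f), inpos(c), inpos(d), near(c), near(e), on(a), on(e)}
2. flip(e,f)  →  {clear(e), clear(f), inpos(c), inpos(d), near(c), near(e), on(a)}
optimal plan length = 2; 2 ≤ 3

Yes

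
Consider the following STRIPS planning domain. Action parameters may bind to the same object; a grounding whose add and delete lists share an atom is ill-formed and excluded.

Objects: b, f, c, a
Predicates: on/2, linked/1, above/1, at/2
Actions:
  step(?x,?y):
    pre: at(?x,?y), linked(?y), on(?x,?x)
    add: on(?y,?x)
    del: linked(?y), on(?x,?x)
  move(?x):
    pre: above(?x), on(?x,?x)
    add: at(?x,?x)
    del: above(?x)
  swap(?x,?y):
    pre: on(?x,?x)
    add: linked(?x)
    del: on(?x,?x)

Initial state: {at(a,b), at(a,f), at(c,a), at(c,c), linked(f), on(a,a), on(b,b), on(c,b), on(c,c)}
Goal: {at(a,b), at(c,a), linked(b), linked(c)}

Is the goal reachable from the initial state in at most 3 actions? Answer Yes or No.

Yes

1. swap(b,b)  →  {at(a,b), at(a,f), at(c,a), at(c,c), linked(b), linked(f), on(a,a), on(c,b), on(c,c)}
2. swap(c,b)  →  {at(a,b), at(a,f), at(c,a), at(c,c), linked(b), linked(c), linked(f), on(a,a), on(c,b)}
optimal plan length = 2; 2 ≤ 3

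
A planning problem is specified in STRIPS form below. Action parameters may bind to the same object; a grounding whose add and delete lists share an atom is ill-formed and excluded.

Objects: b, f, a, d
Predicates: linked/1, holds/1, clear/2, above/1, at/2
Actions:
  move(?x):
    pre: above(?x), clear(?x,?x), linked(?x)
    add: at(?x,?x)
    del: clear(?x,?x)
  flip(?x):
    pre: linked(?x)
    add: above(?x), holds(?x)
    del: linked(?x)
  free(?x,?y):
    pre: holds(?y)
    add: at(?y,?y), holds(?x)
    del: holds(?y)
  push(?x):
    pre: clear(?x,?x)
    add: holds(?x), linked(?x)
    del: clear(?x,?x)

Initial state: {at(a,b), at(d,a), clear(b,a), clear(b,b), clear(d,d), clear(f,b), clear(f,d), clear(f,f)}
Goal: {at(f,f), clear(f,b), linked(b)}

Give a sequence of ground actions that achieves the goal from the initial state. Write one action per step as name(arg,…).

push(b); free(f,b); free(b,f)

1. push(b)  →  {at(a,b), at(d,a), clear(b,a), clear(d,d), clear(f,b), clear(f,d), clear(f,f), holds(b), linked(b)}
2. free(f,b)  →  {at(a,b), at(b,b), at(d,a), clear(b,a), clear(d,d), clear(f,b), clear(f,d), clear(f,f), holds(f), linked(b)}
3. free(b,f)  →  {at(a,b), at(b,b), at(d,a), at(f,f), clear(b,a), clear(d,d), clear(f,b), clear(f,d), clear(f,f), holds(b), linked(b)}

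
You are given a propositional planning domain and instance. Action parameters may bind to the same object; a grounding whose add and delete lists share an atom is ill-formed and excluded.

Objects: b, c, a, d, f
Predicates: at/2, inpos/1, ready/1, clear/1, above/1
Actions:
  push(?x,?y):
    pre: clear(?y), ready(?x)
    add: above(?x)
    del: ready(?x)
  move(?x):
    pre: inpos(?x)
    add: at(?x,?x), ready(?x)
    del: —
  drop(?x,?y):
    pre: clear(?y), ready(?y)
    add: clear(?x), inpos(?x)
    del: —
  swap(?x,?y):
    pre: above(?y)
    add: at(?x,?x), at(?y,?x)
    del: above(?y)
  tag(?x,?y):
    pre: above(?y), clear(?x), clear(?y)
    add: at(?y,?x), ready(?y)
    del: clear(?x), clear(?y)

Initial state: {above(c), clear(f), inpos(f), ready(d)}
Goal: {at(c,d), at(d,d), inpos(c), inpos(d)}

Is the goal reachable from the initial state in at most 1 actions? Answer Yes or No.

No

1. move(f)  →  {above(c), at(f,f), clear(f), inpos(f), ready(d), ready(f)}
2. drop(c,f)  →  {above(c), at(f,f), clear(c), clear(f), inpos(c), inpos(f), ready(d), ready(f)}
3. drop(d,f)  →  {above(c), at(f,f), clear(c), clear(d), clear(f), inpos(c), inpos(d), inpos(f), ready(d), ready(f)}
4. swap(d,c)  →  {at(c,d), at(d,d), at(f,f), clear(c), clear(d), clear(f), inpos(c), inpos(d), inpos(f), ready(d), ready(f)}
optimal plan length = 4; 4 > 1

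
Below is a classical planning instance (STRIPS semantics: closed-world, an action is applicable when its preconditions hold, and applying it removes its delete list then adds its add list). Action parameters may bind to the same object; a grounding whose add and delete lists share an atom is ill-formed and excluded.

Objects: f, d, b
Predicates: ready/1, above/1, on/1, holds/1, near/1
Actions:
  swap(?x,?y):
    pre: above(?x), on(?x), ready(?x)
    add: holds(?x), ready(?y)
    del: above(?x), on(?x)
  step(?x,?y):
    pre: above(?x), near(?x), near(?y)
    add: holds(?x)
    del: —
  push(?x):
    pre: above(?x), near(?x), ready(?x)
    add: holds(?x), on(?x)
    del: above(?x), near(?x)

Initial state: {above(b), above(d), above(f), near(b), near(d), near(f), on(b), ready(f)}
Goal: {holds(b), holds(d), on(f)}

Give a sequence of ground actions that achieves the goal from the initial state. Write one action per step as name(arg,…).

step(d,f); step(b,f); push(f)

1. step(d,f)  →  {above(b), above(d), above(f), holds(d), near(b), near(d), near(f), on(b), ready(f)}
2. step(b,f)  →  {above(b), above(d), above(f), holds(b), holds(d), near(b), near(d), near(f), on(b), ready(f)}
3. push(f)  →  {above(b), above(d), holds(b), holds(d), holds(f), near(b), near(d), on(b), on(f), ready(f)}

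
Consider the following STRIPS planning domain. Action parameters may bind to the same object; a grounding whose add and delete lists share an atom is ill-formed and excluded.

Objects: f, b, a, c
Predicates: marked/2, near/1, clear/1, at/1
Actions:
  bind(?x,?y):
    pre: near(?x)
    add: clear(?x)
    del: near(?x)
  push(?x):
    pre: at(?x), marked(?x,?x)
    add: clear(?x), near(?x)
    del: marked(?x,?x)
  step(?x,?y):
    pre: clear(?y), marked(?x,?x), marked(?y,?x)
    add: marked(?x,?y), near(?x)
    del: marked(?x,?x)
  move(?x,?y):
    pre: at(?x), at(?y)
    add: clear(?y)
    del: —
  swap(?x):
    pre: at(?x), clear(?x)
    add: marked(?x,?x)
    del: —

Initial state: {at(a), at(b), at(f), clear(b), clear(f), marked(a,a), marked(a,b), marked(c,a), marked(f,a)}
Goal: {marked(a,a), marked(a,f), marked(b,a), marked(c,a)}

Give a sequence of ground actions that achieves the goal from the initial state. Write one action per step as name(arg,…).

step(a,f); bind(a,f); swap(b); step(b,a); swap(a)

1. step(a,f)  →  {at(a), at(b), at(f), clear(b), clear(f), marked(a,b), marked(a,f), marked(c,a), marked(f,a), near(a)}
2. bind(a,f)  →  {at(a), at(b), at(f), clear(a), clear(b), clear(f), marked(a,b), marked(a,f), marked(c,a), marked(f,a)}
3. swap(b)  →  {at(a), at(b), at(f), clear(a), clear(b), clear(f), marked(a,b), marked(a,f), marked(b,b), marked(c,a), marked(f,a)}
4. step(b,a)  →  {at(a), at(b), at(f), clear(a), clear(b), clear(f), marked(a,b), marked(a,f), marked(b,a), marked(c,a), marked(f,a), near(b)}
5. swap(a)  →  {at(a), at(b), at(f), clear(a), clear(b), clear(f), marked(a,a), marked(a,b), marked(a,f), marked(b,a), marked(c,a), marked(f,a), near(b)}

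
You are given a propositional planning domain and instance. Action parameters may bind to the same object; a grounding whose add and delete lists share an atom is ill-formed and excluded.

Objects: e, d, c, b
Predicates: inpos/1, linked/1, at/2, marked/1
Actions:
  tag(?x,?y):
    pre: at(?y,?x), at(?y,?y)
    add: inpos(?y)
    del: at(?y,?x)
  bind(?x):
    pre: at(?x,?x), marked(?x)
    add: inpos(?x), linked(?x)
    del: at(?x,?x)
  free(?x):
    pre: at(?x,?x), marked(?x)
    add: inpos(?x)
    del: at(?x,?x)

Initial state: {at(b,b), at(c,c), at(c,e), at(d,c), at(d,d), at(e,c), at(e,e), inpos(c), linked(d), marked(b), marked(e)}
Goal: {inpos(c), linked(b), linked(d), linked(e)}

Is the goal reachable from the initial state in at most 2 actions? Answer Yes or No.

1. bind(e)  →  {at(b,b), at(c,c), at(c,e), at(d,c), at(d,d), at(e,c), inpos(c), inpos(e), linked(d), linked(e), marked(b), marked(e)}
2. bind(b)  →  {at(c,c), at(c,e), at(d,c), at(d,d), at(e,c), inpos(b), inpos(c), inpos(e), linked(b), linked(d), linked(e), marked(b), marked(e)}
optimal plan length = 2; 2 ≤ 2

Yes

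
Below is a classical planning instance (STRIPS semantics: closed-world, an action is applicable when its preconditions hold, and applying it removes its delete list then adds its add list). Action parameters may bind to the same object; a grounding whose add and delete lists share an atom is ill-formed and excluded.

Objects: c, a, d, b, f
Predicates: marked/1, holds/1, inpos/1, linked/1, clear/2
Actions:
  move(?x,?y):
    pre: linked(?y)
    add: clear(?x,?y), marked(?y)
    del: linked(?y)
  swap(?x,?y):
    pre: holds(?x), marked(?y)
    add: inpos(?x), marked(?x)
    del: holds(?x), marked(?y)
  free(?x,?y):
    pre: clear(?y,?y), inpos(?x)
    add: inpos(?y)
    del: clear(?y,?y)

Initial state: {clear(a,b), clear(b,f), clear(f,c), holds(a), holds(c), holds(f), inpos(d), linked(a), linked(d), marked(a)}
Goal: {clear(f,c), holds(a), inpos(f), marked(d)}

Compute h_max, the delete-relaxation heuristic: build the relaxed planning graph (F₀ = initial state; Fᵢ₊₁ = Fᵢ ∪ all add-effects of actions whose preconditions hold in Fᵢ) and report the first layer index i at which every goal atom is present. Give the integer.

1

F0 = init (10 atoms)
F1 = F0 ∪ {clear(a,a), clear(a,d), clear(b,a), clear(b,d), clear(c,a), clear(c,d), clear(d,a), clear(d,d), clear(f,a), clear(f,d), inpos(c), inpos(f), marked(c), marked(d), marked(f)}  (25 atoms)
goal ⊆ F1  ⇒  h_max = 1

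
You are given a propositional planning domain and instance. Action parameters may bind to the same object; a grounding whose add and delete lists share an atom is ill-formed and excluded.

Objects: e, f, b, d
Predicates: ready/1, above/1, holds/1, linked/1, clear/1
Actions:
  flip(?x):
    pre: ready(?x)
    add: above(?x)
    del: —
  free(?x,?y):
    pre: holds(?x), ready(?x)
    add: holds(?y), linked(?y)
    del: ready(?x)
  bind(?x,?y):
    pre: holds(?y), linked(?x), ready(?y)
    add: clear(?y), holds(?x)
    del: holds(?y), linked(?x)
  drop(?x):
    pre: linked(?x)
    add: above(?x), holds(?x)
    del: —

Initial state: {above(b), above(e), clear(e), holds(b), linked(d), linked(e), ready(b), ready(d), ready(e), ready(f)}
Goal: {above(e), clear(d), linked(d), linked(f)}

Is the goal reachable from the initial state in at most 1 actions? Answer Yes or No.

No

1. free(b,f)  →  {above(b), above(e), clear(e), holds(b), holds(f), linked(d), linked(e), linked(f), ready(d), ready(e), ready(f)}
2. free(f,d)  →  {above(b), above(e), clear(e), holds(b), holds(d), holds(f), linked(d), linked(e), linked(f), ready(d), ready(e)}
3. bind(e,d)  →  {above(b), above(e), clear(d), clear(e), holds(b), holds(e), holds(f), linked(d), linked(f), ready(d), ready(e)}
optimal plan length = 3; 3 > 1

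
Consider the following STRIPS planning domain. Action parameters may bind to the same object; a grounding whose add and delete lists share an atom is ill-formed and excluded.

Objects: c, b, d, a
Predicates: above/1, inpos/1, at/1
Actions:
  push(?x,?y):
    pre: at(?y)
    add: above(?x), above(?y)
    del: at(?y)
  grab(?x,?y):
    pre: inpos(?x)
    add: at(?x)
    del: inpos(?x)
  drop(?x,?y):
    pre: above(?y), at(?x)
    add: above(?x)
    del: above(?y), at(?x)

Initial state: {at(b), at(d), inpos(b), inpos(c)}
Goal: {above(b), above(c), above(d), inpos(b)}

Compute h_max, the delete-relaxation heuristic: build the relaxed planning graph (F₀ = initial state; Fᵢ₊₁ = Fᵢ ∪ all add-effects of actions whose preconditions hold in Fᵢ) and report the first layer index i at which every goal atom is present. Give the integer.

1

F0 = init (4 atoms)
F1 = F0 ∪ {above(a), above(b), above(c), above(d), at(c)}  (9 atoms)
goal ⊆ F1  ⇒  h_max = 1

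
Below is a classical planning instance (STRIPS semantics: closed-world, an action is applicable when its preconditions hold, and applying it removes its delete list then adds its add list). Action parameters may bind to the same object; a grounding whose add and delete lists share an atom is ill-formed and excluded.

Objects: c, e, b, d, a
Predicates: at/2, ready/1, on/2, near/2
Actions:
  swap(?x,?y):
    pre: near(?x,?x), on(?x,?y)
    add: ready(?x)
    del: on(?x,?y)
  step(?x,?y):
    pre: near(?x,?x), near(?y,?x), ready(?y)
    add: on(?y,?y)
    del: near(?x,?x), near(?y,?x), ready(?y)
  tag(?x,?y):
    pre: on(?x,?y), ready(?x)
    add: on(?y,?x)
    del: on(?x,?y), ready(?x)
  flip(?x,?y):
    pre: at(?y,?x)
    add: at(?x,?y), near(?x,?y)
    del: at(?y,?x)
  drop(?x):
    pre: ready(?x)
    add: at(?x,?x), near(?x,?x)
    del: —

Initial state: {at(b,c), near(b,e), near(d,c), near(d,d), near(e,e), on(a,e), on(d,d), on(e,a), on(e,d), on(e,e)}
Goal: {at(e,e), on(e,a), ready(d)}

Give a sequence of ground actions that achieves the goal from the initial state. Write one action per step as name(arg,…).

1. swap(e,e)  →  {at(b,c), near(b,e), near(d,c), near(d,d), near(e,e), on(a,e), on(d,d), on(e,a), on(e,d), ready(e)}
2. swap(d,d)  →  {at(b,c), near(b,e), near(d,c), near(d,d), near(e,e), on(a,e), on(e,a), on(e,d), ready(d), ready(e)}
3. drop(e)  →  {at(b,c), at(e,e), near(b,e), near(d,c), near(d,d), near(e,e), on(a,e), on(e,a), on(e,d), ready(d), ready(e)}

swap(e,e); swap(d,d); drop(e)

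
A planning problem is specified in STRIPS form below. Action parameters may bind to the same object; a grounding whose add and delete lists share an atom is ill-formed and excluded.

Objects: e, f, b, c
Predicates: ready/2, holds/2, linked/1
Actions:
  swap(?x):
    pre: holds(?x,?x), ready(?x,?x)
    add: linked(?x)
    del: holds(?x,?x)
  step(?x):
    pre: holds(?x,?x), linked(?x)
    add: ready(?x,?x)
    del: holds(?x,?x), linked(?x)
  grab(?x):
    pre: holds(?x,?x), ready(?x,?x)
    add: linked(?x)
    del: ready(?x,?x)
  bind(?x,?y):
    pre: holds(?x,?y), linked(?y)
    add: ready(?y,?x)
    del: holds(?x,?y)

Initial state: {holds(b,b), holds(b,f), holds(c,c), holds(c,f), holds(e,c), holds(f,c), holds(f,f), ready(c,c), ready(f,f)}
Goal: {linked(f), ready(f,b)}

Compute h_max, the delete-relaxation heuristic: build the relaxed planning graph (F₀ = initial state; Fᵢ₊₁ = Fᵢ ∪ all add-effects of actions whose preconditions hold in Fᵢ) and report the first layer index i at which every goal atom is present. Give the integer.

F0 = init (9 atoms)
F1 = F0 ∪ {linked(c), linked(f)}  (11 atoms)
F2 = F1 ∪ {ready(c,e), ready(c,f), ready(f,b), ready(f,c)}  (15 atoms)
goal ⊆ F2  ⇒  h_max = 2

2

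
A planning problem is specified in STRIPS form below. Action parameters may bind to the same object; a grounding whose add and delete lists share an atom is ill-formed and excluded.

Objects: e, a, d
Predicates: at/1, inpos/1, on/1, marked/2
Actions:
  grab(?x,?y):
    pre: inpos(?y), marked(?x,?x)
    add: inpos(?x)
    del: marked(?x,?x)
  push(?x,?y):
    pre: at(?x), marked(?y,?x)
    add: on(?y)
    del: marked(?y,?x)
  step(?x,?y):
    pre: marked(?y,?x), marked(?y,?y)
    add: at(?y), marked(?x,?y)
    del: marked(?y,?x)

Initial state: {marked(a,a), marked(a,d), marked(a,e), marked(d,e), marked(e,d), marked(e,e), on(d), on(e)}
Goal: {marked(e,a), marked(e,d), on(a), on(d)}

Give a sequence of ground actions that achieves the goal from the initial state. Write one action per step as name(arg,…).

1. step(e,a)  →  {at(a), marked(a,a), marked(a,d), marked(d,e), marked(e,a), marked(e,d), marked(e,e), on(d), on(e)}
2. push(a,a)  →  {at(a), marked(a,d), marked(d,e), marked(e,a), marked(e,d), marked(e,e), on(a), on(d), on(e)}

step(e,a); push(a,a)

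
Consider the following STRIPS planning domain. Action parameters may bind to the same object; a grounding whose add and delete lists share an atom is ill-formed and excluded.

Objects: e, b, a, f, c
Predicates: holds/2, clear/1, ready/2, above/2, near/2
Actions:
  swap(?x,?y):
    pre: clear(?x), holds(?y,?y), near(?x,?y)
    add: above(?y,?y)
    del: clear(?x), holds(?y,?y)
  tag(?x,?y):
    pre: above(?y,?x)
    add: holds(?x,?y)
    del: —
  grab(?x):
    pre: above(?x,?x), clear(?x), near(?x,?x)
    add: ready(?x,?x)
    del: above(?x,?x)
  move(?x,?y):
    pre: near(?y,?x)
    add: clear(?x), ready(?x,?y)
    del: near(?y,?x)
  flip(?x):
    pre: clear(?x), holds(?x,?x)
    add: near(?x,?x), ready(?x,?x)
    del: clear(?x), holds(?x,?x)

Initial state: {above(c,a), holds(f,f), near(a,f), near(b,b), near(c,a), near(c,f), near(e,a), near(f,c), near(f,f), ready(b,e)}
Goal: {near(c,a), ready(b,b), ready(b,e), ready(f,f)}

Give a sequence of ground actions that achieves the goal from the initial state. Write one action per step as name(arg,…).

1. move(b,b)  →  {above(c,a), clear(b), holds(f,f), near(a,f), near(c,a), near(c,f), near(e,a), near(f,c), near(f,f), ready(b,b), ready(b,e)}
2. move(f,f)  →  {above(c,a), clear(b), clear(f), holds(f,f), near(a,f), near(c,a), near(c,f), near(e,a), near(f,c), ready(b,b), ready(b,e), ready(f,f)}

move(b,b); move(f,f)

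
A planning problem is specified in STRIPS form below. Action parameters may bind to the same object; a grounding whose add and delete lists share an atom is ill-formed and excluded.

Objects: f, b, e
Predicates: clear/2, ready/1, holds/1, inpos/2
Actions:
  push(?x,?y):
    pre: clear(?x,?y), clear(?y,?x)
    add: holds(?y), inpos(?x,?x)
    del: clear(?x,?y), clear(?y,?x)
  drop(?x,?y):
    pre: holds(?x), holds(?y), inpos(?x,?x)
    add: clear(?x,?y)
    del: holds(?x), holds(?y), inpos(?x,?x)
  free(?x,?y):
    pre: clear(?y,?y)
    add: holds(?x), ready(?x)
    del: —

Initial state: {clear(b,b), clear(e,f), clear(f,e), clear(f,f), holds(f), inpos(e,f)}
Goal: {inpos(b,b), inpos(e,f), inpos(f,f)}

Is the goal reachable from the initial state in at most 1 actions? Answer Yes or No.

1. push(f,f)  →  {clear(b,b), clear(e,f), clear(f,e), holds(f), inpos(e,f), inpos(f,f)}
2. push(b,b)  →  {clear(e,f), clear(f,e), holds(b), holds(f), inpos(b,b), inpos(e,f), inpos(f,f)}
optimal plan length = 2; 2 > 1

No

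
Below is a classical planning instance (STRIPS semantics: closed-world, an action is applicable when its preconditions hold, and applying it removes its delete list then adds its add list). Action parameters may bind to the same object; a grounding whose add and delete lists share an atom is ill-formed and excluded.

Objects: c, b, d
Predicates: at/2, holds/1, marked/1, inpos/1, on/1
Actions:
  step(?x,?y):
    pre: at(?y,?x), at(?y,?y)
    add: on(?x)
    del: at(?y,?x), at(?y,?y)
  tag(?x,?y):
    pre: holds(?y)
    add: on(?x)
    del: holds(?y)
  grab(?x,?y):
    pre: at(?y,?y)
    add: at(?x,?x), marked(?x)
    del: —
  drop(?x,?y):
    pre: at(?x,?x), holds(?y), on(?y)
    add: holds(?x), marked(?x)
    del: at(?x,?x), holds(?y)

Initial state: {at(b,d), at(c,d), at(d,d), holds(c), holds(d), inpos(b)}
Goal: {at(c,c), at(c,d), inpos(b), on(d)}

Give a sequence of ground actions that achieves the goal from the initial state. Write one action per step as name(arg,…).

tag(d,c); grab(c,d)

1. tag(d,c)  →  {at(b,d), at(c,d), at(d,d), holds(d), inpos(b), on(d)}
2. grab(c,d)  →  {at(b,d), at(c,c), at(c,d), at(d,d), holds(d), inpos(b), marked(c), on(d)}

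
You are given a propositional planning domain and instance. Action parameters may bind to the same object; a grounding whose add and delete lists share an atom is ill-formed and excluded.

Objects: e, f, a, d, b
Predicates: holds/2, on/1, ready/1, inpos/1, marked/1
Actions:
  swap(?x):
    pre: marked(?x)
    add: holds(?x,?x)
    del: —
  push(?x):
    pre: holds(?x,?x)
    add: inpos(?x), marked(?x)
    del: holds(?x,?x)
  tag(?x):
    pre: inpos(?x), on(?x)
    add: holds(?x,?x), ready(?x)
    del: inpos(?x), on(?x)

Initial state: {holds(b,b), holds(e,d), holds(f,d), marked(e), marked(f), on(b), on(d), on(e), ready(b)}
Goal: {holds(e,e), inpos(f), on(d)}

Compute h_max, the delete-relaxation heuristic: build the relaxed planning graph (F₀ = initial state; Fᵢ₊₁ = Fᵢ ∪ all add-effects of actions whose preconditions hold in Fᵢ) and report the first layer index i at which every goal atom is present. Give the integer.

2

F0 = init (9 atoms)
F1 = F0 ∪ {holds(e,e), holds(f,f), inpos(b), marked(b)}  (13 atoms)
F2 = F1 ∪ {inpos(e), inpos(f)}  (15 atoms)
goal ⊆ F2  ⇒  h_max = 2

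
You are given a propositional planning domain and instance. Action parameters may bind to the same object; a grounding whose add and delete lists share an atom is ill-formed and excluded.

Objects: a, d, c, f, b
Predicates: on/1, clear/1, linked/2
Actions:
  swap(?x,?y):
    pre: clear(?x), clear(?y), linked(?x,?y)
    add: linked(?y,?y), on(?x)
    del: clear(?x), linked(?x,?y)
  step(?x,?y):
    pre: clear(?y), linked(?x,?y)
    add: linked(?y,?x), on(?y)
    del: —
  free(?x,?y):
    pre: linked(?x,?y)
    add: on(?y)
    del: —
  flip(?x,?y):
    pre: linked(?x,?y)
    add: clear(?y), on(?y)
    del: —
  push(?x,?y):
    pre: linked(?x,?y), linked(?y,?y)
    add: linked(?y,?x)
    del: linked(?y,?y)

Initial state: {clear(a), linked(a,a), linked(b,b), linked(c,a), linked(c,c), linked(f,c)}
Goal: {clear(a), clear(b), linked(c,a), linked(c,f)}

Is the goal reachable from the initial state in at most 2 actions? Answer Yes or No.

Yes

1. flip(b,b)  →  {clear(a), clear(b), linked(a,a), linked(b,b), linked(c,a), linked(c,c), linked(f,c), on(b)}
2. push(f,c)  →  {clear(a), clear(b), linked(a,a), linked(b,b), linked(c,a), linked(c,f), linked(f,c), on(b)}
optimal plan length = 2; 2 ≤ 2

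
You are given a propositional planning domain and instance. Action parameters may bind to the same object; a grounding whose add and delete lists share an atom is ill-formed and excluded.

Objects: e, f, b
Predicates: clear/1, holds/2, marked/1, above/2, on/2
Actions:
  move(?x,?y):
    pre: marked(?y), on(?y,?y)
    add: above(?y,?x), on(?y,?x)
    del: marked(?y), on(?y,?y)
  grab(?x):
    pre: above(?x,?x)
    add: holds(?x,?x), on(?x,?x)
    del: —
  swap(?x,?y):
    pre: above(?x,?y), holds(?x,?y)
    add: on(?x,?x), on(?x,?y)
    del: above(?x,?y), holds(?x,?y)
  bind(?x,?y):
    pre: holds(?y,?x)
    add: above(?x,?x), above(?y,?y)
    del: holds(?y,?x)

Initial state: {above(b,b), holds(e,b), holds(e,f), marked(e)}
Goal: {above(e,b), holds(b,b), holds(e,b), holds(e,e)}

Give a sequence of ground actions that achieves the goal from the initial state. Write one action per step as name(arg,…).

1. grab(b)  →  {above(b,b), holds(b,b), holds(e,b), holds(e,f), marked(e), on(b,b)}
2. bind(f,e)  →  {above(b,b), above(e,e), above(f,f), holds(b,b), holds(e,b), marked(e), on(b,b)}
3. grab(e)  →  {above(b,b), above(e,e), above(f,f), holds(b,b), holds(e,b), holds(e,e), marked(e), on(b,b), on(e,e)}
4. move(b,e)  →  {above(b,b), above(e,b), above(e,e), above(f,f), holds(b,b), holds(e,b), holds(e,e), on(b,b), on(e,b)}

grab(b); bind(f,e); grab(e); move(b,e)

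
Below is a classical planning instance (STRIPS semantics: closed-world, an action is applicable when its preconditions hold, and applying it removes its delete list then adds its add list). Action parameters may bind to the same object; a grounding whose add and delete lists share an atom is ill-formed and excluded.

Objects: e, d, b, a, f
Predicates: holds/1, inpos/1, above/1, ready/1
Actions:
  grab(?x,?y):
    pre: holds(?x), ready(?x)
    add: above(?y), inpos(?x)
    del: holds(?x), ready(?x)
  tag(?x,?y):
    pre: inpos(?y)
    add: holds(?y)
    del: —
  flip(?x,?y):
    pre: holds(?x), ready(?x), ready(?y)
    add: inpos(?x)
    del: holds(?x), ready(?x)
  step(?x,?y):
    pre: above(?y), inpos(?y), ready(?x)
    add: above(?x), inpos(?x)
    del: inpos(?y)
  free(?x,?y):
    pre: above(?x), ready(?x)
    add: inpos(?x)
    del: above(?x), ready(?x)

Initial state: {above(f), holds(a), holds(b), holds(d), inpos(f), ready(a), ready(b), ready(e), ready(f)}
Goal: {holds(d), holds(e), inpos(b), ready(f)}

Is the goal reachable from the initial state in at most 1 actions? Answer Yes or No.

No

1. grab(b,e)  →  {above(e), above(f), holds(a), holds(d), inpos(b), inpos(f), ready(a), ready(e), ready(f)}
2. step(e,f)  →  {above(e), above(f), holds(a), holds(d), inpos(b), inpos(e), ready(a), ready(e), ready(f)}
3. tag(e,e)  →  {above(e), above(f), holds(a), holds(d), holds(e), inpos(b), inpos(e), ready(a), ready(e), ready(f)}
optimal plan length = 3; 3 > 1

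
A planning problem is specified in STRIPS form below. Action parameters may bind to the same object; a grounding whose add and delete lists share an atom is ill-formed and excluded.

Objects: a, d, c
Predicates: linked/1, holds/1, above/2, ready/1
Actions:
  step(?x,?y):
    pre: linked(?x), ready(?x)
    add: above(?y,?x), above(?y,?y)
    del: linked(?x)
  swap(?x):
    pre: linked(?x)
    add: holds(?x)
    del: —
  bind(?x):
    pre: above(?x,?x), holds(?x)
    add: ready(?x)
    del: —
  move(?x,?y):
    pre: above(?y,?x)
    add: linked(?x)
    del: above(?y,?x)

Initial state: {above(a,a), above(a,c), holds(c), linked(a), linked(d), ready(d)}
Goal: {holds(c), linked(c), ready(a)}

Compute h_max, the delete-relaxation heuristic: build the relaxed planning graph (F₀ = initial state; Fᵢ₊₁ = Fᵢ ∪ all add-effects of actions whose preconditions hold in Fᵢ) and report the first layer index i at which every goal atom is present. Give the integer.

2

F0 = init (6 atoms)
F1 = F0 ∪ {above(a,d), above(c,c), above(c,d), above(d,d), holds(a), holds(d), linked(c)}  (13 atoms)
F2 = F1 ∪ {ready(a), ready(c)}  (15 atoms)
goal ⊆ F2  ⇒  h_max = 2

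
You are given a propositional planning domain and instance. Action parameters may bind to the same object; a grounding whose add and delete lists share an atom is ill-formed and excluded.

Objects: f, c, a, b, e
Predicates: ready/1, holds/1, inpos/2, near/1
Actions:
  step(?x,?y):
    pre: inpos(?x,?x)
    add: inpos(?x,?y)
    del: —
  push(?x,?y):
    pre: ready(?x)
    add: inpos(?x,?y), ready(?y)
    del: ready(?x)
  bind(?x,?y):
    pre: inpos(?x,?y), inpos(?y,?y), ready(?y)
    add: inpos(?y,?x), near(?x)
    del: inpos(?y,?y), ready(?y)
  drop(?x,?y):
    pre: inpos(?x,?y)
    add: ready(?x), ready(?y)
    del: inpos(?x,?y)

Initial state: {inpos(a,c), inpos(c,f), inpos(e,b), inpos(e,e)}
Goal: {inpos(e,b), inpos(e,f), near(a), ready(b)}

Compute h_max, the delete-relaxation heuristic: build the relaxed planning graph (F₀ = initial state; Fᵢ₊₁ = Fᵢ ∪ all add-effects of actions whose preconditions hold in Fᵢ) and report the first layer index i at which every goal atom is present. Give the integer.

3

F0 = init (4 atoms)
F1 = F0 ∪ {inpos(e,a), inpos(e,c), inpos(e,f), ready(a), ready(b), ready(c), ready(e), ready(f)}  (12 atoms)
F2 = F1 ∪ {inpos(a,b), inpos(a,e), inpos(a,f), inpos(b,a), inpos(b,c), inpos(b,e), inpos(b,f), inpos(c,a), inpos(c,b), inpos(c,e), inpos(f,a), inpos(f,b), inpos(f,c), inpos(f,e)}  (26 atoms)
F3 = F2 ∪ {near(a), near(b), near(c), near(f)}  (30 atoms)
goal ⊆ F3  ⇒  h_max = 3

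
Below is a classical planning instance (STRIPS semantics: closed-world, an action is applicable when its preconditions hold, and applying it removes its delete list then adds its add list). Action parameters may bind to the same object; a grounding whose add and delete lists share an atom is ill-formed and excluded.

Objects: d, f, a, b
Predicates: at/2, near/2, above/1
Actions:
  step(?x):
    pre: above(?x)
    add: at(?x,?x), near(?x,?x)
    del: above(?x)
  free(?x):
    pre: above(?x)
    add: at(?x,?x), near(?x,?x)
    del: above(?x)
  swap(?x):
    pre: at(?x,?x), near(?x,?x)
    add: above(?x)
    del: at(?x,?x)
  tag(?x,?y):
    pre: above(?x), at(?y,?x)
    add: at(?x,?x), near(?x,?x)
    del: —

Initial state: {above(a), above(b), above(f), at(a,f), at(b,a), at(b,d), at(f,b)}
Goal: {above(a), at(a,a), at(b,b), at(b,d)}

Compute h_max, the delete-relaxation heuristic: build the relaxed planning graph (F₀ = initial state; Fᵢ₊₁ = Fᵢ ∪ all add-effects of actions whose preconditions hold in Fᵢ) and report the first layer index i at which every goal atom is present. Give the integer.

F0 = init (7 atoms)
F1 = F0 ∪ {at(a,a), at(b,b), at(f,f), near(a,a), near(b,b), near(f,f)}  (13 atoms)
goal ⊆ F1  ⇒  h_max = 1

1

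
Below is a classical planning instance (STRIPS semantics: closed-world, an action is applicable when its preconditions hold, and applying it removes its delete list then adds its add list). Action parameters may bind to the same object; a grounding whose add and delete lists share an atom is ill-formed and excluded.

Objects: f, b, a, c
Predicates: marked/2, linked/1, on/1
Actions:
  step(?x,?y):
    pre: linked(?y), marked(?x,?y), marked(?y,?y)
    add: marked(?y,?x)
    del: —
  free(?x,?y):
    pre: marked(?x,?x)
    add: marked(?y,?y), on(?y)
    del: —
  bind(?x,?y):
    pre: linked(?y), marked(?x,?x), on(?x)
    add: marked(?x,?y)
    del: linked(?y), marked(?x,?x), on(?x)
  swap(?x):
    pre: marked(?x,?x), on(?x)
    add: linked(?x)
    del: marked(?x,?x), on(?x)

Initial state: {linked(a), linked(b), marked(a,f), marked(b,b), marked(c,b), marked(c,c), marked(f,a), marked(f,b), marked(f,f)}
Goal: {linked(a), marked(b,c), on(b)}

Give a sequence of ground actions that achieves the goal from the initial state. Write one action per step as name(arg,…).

step(c,b); free(f,b)

1. step(c,b)  →  {linked(a), linked(b), marked(a,f), marked(b,b), marked(b,c), marked(c,b), marked(c,c), marked(f,a), marked(f,b), marked(f,f)}
2. free(f,b)  →  {linked(a), linked(b), marked(a,f), marked(b,b), marked(b,c), marked(c,b), marked(c,c), marked(f,a), marked(f,b), marked(f,f), on(b)}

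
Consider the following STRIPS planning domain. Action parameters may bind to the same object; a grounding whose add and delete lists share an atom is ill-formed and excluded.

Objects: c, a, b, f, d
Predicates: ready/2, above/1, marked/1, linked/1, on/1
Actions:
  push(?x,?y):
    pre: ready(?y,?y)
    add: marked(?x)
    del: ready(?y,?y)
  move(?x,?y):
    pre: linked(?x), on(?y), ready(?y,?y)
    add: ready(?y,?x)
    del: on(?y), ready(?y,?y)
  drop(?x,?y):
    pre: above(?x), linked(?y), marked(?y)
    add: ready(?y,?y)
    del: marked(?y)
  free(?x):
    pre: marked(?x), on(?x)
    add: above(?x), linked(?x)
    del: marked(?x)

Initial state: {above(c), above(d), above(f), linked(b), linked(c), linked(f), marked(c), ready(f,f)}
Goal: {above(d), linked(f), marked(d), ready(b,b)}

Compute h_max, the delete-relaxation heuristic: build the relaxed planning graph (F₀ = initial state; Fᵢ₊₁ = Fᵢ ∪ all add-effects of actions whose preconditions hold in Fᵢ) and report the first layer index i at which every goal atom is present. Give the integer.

F0 = init (8 atoms)
F1 = F0 ∪ {marked(a), marked(b), marked(d), marked(f), ready(c,c)}  (13 atoms)
F2 = F1 ∪ {ready(b,b)}  (14 atoms)
goal ⊆ F2  ⇒  h_max = 2

2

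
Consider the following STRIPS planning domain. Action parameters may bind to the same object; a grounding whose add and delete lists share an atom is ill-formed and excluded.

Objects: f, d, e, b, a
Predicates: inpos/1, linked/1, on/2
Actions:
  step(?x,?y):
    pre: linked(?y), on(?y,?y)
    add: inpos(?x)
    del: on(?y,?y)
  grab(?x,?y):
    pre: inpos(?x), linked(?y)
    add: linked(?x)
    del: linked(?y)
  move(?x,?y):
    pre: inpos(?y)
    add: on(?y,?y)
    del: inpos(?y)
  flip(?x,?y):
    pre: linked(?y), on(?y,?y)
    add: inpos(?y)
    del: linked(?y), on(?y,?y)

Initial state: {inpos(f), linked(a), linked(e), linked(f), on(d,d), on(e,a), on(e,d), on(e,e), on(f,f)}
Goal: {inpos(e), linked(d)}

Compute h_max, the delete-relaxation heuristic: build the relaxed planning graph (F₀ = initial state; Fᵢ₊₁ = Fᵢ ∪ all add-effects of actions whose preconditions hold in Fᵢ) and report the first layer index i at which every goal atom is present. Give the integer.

F0 = init (9 atoms)
F1 = F0 ∪ {inpos(a), inpos(b), inpos(d), inpos(e)}  (13 atoms)
F2 = F1 ∪ {linked(b), linked(d), on(a,a), on(b,b)}  (17 atoms)
goal ⊆ F2  ⇒  h_max = 2

2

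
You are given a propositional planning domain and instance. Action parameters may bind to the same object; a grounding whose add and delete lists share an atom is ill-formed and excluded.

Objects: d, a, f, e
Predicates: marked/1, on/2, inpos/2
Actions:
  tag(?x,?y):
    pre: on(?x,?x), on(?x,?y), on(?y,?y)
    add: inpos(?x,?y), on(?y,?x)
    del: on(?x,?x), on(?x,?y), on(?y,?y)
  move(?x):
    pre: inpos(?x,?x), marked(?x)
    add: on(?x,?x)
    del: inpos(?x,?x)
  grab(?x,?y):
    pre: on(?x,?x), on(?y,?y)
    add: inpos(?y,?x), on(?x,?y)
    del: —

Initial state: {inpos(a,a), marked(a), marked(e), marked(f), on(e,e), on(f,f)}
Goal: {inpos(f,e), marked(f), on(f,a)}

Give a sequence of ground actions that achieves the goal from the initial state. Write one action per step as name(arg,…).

1. move(a)  →  {marked(a), marked(e), marked(f), on(a,a), on(e,e), on(f,f)}
2. grab(f,a)  →  {inpos(a,f), marked(a), marked(e), marked(f), on(a,a), on(e,e), on(f,a), on(f,f)}
3. grab(e,f)  →  {inpos(a,f), inpos(f,e), marked(a), marked(e), marked(f), on(a,a), on(e,e), on(e,f), on(f,a), on(f,f)}

move(a); grab(f,a); grab(e,f)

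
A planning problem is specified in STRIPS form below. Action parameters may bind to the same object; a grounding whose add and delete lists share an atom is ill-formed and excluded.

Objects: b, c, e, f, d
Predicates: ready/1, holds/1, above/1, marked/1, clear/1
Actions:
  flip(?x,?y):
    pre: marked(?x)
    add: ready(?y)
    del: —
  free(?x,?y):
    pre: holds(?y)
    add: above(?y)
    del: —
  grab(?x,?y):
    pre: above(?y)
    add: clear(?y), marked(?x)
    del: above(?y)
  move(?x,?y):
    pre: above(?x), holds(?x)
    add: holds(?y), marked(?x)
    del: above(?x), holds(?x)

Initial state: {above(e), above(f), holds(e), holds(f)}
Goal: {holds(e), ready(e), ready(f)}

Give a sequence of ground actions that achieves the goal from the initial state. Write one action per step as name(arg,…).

1. grab(b,e)  →  {above(f), clear(e), holds(e), holds(f), marked(b)}
2. flip(b,e)  →  {above(f), clear(e), holds(e), holds(f), marked(b), ready(e)}
3. flip(b,f)  →  {above(f), clear(e), holds(e), holds(f), marked(b), ready(e), ready(f)}

grab(b,e); flip(b,e); flip(b,f)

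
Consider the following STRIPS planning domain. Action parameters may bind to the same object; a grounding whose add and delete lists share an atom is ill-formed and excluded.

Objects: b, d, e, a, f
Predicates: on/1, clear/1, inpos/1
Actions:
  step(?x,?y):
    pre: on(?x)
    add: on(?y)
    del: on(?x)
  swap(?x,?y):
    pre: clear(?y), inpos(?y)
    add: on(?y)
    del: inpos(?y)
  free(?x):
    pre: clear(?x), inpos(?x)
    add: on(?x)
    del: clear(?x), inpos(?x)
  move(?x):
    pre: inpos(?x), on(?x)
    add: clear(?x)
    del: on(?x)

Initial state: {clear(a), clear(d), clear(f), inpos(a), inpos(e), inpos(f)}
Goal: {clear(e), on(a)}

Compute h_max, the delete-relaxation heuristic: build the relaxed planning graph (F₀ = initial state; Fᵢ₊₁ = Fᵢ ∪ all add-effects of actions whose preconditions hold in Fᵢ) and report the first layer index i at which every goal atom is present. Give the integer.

3

F0 = init (6 atoms)
F1 = F0 ∪ {on(a), on(f)}  (8 atoms)
F2 = F1 ∪ {on(b), on(d), on(e)}  (11 atoms)
F3 = F2 ∪ {clear(e)}  (12 atoms)
goal ⊆ F3  ⇒  h_max = 3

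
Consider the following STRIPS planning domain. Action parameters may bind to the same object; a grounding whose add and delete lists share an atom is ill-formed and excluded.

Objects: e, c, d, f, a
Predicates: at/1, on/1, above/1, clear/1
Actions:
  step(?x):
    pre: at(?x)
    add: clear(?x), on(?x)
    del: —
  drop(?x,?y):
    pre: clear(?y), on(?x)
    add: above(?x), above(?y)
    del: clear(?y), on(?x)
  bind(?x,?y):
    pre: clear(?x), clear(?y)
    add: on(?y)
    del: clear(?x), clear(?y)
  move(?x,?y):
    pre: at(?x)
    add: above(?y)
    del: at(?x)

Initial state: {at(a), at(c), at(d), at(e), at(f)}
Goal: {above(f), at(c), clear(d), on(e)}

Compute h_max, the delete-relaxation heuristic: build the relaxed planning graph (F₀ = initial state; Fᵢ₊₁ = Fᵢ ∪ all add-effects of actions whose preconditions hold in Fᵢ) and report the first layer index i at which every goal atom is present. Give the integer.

F0 = init (5 atoms)
F1 = F0 ∪ {above(a), above(c), above(d), above(e), above(f), clear(a), clear(c), clear(d), clear(e), clear(f), on(a), on(c), on(d), on(e), on(f)}  (20 atoms)
goal ⊆ F1  ⇒  h_max = 1

1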